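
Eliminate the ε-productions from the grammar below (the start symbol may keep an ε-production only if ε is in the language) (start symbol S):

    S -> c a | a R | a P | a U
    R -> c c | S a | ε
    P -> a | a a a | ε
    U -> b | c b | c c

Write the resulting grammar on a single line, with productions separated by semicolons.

Nullable set = {P, R}.
ε ∉ L(G), so no ε-production is kept.
Add the nullable-subset variants: S → a R gives a R | a.

S -> c a | a R | a | a P | a U; R -> c c | S a; P -> a | a a a; U -> b | c b | c c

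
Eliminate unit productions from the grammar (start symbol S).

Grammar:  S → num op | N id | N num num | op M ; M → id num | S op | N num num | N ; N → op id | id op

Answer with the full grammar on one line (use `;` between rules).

S → num op | N id | N num num | op M; M → op id | id op | id num | S op | N num num; N → op id | id op

Unit pairs: M ⇒* {N}.
For each unit pair (A, B), copy every non-unit production of B to A, then drop all unit productions.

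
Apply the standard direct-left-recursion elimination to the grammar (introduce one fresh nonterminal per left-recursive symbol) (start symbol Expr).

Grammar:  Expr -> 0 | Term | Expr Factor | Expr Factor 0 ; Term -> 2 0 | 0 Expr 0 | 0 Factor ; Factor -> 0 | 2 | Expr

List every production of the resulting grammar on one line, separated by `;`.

Expr -> 0 Expr1 | Term Expr1; Term -> 2 0 | 0 Expr 0 | 0 Factor; Factor -> 0 | 2 | Expr; Expr1 -> Factor Expr1 | Factor 0 Expr1 | ε

Expr is directly left-recursive.
For Expr: α = {Factor, Factor 0}, β = {0, Term}. Rewrite as Expr → β Expr1 and Expr1 → α Expr1 | ε.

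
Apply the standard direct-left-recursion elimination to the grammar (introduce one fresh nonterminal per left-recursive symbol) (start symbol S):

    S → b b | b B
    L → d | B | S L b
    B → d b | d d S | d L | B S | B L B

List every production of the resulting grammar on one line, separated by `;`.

B is directly left-recursive.
For B: α = {S, L B}, β = {d b, d d S, d L}. Rewrite as B → β B' and B' → α B' | ε.

S → b b | b B; L → d | B | S L b; B → d b B' | d d S B' | d L B'; B' → S B' | L B B' | ε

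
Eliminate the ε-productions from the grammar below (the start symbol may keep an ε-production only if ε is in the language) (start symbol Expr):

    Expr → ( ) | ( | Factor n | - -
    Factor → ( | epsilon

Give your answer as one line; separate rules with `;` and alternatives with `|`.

Nullable nonterminals: {Factor}.
ε ∉ L(G), so no ε-production is kept.
Add the nullable-subset variants: Expr → Factor n gives Factor n | n.

Expr → ( ) | ( | Factor n | n | - -; Factor → (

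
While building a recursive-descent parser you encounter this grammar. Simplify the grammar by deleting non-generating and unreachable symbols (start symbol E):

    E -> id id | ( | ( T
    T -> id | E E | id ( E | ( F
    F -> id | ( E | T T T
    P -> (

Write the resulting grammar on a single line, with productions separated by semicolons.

Generating nonterminals: {E, F, P, T}.
Reachable from E after that: {E, F, T}.
Removed useless symbols: {P} and every production mentioning them.

E -> id id | ( | ( T; T -> id | E E | id ( E | ( F; F -> id | ( E | T T T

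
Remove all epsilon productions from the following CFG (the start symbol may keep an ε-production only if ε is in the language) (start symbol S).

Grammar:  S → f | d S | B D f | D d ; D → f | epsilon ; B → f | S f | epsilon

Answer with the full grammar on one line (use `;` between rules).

S → f | d S | B D f | B f | D f | D d | d; D → f; B → f | S f

Nullable nonterminals: {B, D}.
ε ∉ L(G), so no ε-production is kept.
For each production, add variants omitting each subset of nullable occurrences: S → B D f gives B D f | B f | D f. S → D d gives D d | d.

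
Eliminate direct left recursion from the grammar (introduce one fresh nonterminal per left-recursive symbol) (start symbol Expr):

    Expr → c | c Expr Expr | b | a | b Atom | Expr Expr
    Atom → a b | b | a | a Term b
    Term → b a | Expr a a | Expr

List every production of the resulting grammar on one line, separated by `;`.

Left recursion appears on Expr.
For Expr: α = {Expr}, β = {c, c Expr Expr, b, a, b Atom}. Rewrite as Expr → β Expr1 and Expr1 → α Expr1 | ε.

Expr → c Expr1 | c Expr Expr Expr1 | b Expr1 | a Expr1 | b Atom Expr1; Atom → a b | b | a | a Term b; Term → b a | Expr a a | Expr; Expr1 → Expr Expr1 | ε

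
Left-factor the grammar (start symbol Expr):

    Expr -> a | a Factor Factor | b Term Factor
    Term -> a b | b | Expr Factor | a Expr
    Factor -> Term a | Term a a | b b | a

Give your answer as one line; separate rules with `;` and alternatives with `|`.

Expr has alternatives sharing prefix 'a': factor to Expr → a Expr1 with Expr1 → ε | Factor Factor.
Term has alternatives sharing prefix 'a': factor to Term → a Term1 with Term1 → b | Expr.
Factor has alternatives sharing prefix 'Term a': factor to Factor → Term a Factor1 with Factor1 → ε | a.

Expr -> b Term Factor | a Expr1; Term -> b | Expr Factor | a Term1; Factor -> b b | a | Term a Factor1; Expr1 -> ε | Factor Factor; Term1 -> b | Expr; Factor1 -> ε | a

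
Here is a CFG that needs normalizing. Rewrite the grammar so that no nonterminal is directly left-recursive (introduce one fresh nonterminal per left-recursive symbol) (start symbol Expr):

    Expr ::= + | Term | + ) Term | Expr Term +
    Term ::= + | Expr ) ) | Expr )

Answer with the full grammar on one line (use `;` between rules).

Expr ::= + Expr1 | Term Expr1 | + ) Term Expr1; Term ::= + | Expr ) ) | Expr ); Expr1 ::= Term + Expr1 | ε

Directly left-recursive nonterminal: Expr.
For Expr: α = {Term +}, β = {+, Term, + ) Term}. Rewrite as Expr → β Expr1 and Expr1 → α Expr1 | ε.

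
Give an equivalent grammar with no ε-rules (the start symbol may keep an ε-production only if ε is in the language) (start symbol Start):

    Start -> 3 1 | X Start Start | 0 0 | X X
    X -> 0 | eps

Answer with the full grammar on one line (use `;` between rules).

Nullable nonterminals: {Start, X}.
ε ∈ L(G) since Start is nullable, so keep Start → ε.
Add the nullable-subset variants: Start → X Start Start gives X Start Start | X Start | X | Start Start.

Start -> 3 1 | X Start Start | X Start | X | Start Start | 0 0 | X X | eps; X -> 0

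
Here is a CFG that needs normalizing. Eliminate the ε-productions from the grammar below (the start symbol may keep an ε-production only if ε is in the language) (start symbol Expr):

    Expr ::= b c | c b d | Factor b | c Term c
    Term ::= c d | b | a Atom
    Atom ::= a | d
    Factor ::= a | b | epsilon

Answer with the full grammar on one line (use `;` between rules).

Expr ::= b c | c b d | Factor b | b | c Term c; Term ::= c d | b | a Atom; Atom ::= a | d; Factor ::= a | b

Nullable nonterminals: {Factor}.
ε ∉ L(G), so no ε-production is kept.
Expand every rule over subsets of its nullable positions: Expr → Factor b gives Factor b | b.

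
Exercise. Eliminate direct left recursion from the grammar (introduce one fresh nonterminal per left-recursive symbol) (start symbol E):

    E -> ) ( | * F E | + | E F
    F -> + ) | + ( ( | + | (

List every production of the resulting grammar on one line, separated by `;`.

E -> ) ( E' | * F E E' | + E'; F -> + ) | + ( ( | + | (; E' -> F E' | ε

Left recursion appears on E.
For E: α = {F}, β = {) (, * F E, +}. Rewrite as E → β E' and E' → α E' | ε.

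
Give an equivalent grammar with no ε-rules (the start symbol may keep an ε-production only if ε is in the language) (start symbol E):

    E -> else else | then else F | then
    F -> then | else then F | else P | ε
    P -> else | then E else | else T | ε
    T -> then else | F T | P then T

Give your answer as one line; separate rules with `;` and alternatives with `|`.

The nullable symbols are {F, P}.
ε ∉ L(G), so no ε-production is kept.
Expand every rule over subsets of its nullable positions: E → then else F gives then else F | then else. F → else then F gives else then F | else then. F → else P gives else P | else. T → P then T gives P then T | then T.

E -> else else | then else F | then else | then; F -> then | else then F | else then | else P | else; P -> else | then E else | else T; T -> then else | F T | P then T | then T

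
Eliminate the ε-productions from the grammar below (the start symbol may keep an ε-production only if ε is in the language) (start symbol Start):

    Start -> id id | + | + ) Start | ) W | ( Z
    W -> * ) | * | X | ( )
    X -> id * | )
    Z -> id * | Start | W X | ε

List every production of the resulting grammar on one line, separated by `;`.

Start -> id id | + | + ) Start | ) W | ( Z | (; W -> * ) | * | X | ( ); X -> id * | ); Z -> id * | Start | W X

Nullable set = {Z}.
ε ∉ L(G), so no ε-production is kept.
Expand every rule over subsets of its nullable positions: Start → ( Z gives ( Z | (.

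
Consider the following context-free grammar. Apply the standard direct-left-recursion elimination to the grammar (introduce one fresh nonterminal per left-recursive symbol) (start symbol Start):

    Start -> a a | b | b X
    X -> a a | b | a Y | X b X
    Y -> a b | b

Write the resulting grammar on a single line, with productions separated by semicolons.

X is directly left-recursive.
For X: α = {b X}, β = {a a, b, a Y}. Rewrite as X → β X1 and X1 → α X1 | ε.

Start -> a a | b | b X; X -> a a X1 | b X1 | a Y X1; Y -> a b | b; X1 -> b X X1 | ε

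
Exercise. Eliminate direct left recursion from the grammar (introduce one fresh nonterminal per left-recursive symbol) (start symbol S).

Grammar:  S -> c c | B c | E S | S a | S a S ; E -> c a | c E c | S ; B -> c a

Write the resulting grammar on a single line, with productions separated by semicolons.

S -> c c S' | B c S' | E S S'; E -> c a | c E c | S; B -> c a; S' -> a S' | a S S' | ε

Left recursion appears on S.
For S: α = {a, a S}, β = {c c, B c, E S}. Rewrite as S → β S' and S' → α S' | ε.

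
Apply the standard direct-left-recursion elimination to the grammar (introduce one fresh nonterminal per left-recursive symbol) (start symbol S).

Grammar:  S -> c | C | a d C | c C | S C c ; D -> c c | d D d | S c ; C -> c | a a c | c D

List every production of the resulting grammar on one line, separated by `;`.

Left recursion appears on S.
For S: α = {C c}, β = {c, C, a d C, c C}. Rewrite as S → β S' and S' → α S' | ε.

S -> c S' | C S' | a d C S' | c C S'; D -> c c | d D d | S c; C -> c | a a c | c D; S' -> C c S' | epsilon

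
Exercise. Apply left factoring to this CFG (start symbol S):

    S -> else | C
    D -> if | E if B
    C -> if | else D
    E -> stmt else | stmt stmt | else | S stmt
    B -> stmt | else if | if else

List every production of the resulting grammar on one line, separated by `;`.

E has alternatives sharing prefix 'stmt': factor to E → stmt E' with E' → else | stmt.

S -> else | C; D -> if | E if B; C -> if | else D; E -> else | S stmt | stmt E'; B -> stmt | else if | if else; E' -> else | stmt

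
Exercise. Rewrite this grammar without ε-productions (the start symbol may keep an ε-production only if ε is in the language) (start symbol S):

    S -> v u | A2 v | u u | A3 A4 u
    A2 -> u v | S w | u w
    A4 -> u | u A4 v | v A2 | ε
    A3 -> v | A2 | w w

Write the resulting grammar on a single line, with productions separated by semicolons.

S -> v u | A2 v | u u | A3 A4 u | A3 u; A2 -> u v | S w | u w; A4 -> u | u A4 v | u v | v A2; A3 -> v | A2 | w w

Nullable set = {A4}.
ε ∉ L(G), so no ε-production is kept.
For each production, add variants omitting each subset of nullable occurrences: S → A3 A4 u gives A3 A4 u | A3 u. A4 → u A4 v gives u A4 v | u v.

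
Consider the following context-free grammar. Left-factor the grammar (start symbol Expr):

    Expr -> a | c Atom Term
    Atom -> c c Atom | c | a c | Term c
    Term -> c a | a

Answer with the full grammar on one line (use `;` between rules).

Expr -> a | c Atom Term; Atom -> a c | Term c | c Atom1; Term -> c a | a; Atom1 -> c Atom | ε

Atom has alternatives sharing prefix 'c': factor to Atom → c Atom1 with Atom1 → c Atom | ε.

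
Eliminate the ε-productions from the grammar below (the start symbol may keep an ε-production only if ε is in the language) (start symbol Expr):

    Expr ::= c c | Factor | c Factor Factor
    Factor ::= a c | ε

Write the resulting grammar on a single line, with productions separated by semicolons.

Nullable set = {Expr, Factor}.
ε ∈ L(G) since Expr is nullable, so keep Expr → ε.
Add the nullable-subset variants: Expr → c Factor Factor gives c Factor Factor | c Factor | c.

Expr ::= c c | Factor | c Factor Factor | c Factor | c | ε; Factor ::= a c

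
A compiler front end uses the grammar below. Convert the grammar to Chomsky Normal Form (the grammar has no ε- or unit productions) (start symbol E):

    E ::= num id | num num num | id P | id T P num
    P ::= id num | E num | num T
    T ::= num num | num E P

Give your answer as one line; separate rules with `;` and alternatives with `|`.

Introduce a nonterminal for each terminal appearing in a rule of length ≥ 2: X1 → num, X2 → id.
Binarize each right-hand side of length ≥ 3 by chaining fresh nonterminals (Y1, Y2, …): affected rules were E → X1 X1 X1; E → X2 T P X1; T → X1 E P.

E ::= X1 X2 | X1 Y1 | X2 P | X2 Y2; P ::= X2 X1 | E X1 | X1 T; T ::= X1 X1 | X1 Y4; X1 ::= num; X2 ::= id; Y1 ::= X1 X1; Y2 ::= T Y3; Y3 ::= P X1; Y4 ::= E P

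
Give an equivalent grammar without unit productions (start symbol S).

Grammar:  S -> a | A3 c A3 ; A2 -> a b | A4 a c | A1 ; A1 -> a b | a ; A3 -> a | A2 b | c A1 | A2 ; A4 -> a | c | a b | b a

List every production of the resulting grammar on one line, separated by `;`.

Unit pairs: A2 ⇒* {A1}; A3 ⇒* {A1, A2}.
For every A with A ⇒* B via unit rules, add B's non-unit alternatives to A; then delete every rule of the form X → Y.

S -> a | A3 c A3; A2 -> a b | A4 a c | a; A1 -> a b | a; A3 -> a b | A4 a c | a | A2 b | c A1; A4 -> a | c | a b | b a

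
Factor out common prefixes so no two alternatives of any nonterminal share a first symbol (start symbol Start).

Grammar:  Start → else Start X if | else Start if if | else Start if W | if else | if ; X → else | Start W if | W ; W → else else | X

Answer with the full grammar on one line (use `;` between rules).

Start has alternatives sharing prefix 'else Start': factor to Start → else Start Start1 with Start1 → X if | if if | if W.
Start has alternatives sharing prefix 'if': factor to Start → if Start2 with Start2 → else | ε.
Start1 has alternatives sharing prefix 'if': factor to Start1 → if Start11 with Start11 → if | W.

Start → else Start Start1 | if Start2; X → else | Start W if | W; W → else else | X; Start1 → X if | if Start11; Start2 → else | ε; Start11 → if | W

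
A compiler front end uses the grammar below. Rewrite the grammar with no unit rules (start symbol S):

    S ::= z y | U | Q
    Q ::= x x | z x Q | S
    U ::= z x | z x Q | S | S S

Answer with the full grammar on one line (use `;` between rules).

Unit pairs: Q ⇒* {S, U}; S ⇒* {Q, U}; U ⇒* {Q, S}.
For each unit pair (A, B), copy every non-unit production of B to A, then drop all unit productions.

S ::= z x | z x Q | S S | z y | x x; Q ::= z x | z x Q | S S | z y | x x; U ::= z x | z x Q | S S | z y | x x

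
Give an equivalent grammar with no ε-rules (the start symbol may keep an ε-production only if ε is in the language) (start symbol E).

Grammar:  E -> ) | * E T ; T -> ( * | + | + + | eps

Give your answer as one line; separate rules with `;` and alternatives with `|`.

E -> ) | * E T | * E; T -> ( * | + | + +

The nullable symbols are {T}.
ε ∉ L(G), so no ε-production is kept.
Expand every rule over subsets of its nullable positions: E → * E T gives * E T | * E.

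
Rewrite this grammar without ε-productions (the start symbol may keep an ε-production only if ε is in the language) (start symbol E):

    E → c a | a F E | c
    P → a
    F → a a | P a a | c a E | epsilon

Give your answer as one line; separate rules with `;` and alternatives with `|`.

E → c a | a F E | a E | c; P → a; F → a a | P a a | c a E

The nullable symbols are {F}.
ε ∉ L(G), so no ε-production is kept.
Expand every rule over subsets of its nullable positions: E → a F E gives a F E | a E.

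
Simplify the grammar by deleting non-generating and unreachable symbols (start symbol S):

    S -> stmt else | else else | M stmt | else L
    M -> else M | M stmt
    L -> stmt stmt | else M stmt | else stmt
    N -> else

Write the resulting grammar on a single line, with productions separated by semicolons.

Generating nonterminals: {L, N, S}.
Reachable from S after that: {L, S}.
Removed useless symbols: {M, N} and every production mentioning them.

S -> stmt else | else else | else L; L -> stmt stmt | else stmt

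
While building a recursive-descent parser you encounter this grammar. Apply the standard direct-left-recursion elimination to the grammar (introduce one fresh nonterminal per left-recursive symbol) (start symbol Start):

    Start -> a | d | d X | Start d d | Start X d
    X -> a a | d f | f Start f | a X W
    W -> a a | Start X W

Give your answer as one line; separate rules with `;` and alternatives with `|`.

Directly left-recursive nonterminal: Start.
For Start: α = {d d, X d}, β = {a, d, d X}. Rewrite as Start → β Start1 and Start1 → α Start1 | ε.

Start -> a Start1 | d Start1 | d X Start1; X -> a a | d f | f Start f | a X W; W -> a a | Start X W; Start1 -> d d Start1 | X d Start1 | ε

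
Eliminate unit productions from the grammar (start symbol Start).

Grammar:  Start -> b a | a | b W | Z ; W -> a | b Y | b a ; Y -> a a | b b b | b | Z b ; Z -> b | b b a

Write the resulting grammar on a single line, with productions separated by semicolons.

Start -> b | b b a | b a | a | b W; W -> a | b Y | b a; Y -> a a | b b b | b | Z b; Z -> b | b b a

Unit pairs: Start ⇒* {Z}.
Replace each nonterminal's rules with the union of the non-unit rules of every nonterminal it unit-derives.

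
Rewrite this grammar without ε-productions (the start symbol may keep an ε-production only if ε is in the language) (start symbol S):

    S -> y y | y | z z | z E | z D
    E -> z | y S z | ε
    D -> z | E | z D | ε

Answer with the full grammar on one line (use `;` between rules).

The nullable symbols are {D, E}.
ε ∉ L(G), so no ε-production is kept.
Add the nullable-subset variants: S → z E gives z E | z.

S -> y y | y | z z | z E | z | z D; E -> z | y S z; D -> z | E | z D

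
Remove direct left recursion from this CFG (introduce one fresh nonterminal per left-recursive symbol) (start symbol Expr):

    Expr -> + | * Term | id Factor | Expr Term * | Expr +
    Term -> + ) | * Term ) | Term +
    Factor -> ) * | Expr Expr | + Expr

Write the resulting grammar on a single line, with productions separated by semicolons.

Expr, Term are directly left-recursive.
For Expr: α = {Term *, +}, β = {+, * Term, id Factor}. Rewrite as Expr → β Expr1 and Expr1 → α Expr1 | ε.
For Term: α = {+}, β = {+ ), * Term )}. Rewrite as Term → β Term1 and Term1 → α Term1 | ε.

Expr -> + Expr1 | * Term Expr1 | id Factor Expr1; Term -> + ) Term1 | * Term ) Term1; Factor -> ) * | Expr Expr | + Expr; Expr1 -> Term * Expr1 | + Expr1 | eps; Term1 -> + Term1 | eps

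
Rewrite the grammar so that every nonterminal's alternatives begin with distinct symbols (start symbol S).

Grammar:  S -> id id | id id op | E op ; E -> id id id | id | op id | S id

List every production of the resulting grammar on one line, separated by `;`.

S has alternatives sharing prefix 'id id': factor to S → id id S' with S' → ε | op.
E has alternatives sharing prefix 'id': factor to E → id E' with E' → id id | ε.

S -> E op | id id S'; E -> op id | S id | id E'; S' -> ε | op; E' -> id id | ε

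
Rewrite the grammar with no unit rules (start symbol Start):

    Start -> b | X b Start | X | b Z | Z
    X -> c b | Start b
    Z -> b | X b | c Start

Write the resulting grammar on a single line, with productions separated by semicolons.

Unit pairs: Start ⇒* {X, Z}.
For each unit pair (A, B), copy every non-unit production of B to A, then drop all unit productions.

Start -> b | X b | c Start | X b Start | b Z | c b | Start b; X -> c b | Start b; Z -> b | X b | c Start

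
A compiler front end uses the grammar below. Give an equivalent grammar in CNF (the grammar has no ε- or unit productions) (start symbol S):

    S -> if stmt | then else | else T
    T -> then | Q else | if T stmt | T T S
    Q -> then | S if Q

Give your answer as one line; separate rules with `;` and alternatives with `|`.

Introduce a nonterminal for each terminal appearing in a rule of length ≥ 2: X1 → if, X2 → stmt, X3 → then, X4 → else.
Binarize each right-hand side of length ≥ 3 by chaining fresh nonterminals (Y1, Y2, …): affected rules were T → X1 T X2; T → T T S; Q → S X1 Q.

S -> X1 X2 | X3 X4 | X4 T; T -> then | Q X4 | X1 Y1 | T Y2; Q -> then | S Y3; X1 -> if; X2 -> stmt; X3 -> then; X4 -> else; Y1 -> T X2; Y2 -> T S; Y3 -> X1 Q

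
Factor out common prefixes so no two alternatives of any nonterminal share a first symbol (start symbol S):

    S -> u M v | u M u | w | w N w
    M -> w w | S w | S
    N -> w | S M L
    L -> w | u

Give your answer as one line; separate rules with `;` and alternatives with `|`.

S has alternatives sharing prefix 'u M': factor to S → u M S' with S' → v | u.
S has alternatives sharing prefix 'w': factor to S → w S'' with S'' → ε | N w.
M has alternatives sharing prefix 'S': factor to M → S M' with M' → w | ε.

S -> u M S' | w S''; M -> w w | S M'; N -> w | S M L; L -> w | u; S' -> v | u; S'' -> ε | N w; M' -> w | ε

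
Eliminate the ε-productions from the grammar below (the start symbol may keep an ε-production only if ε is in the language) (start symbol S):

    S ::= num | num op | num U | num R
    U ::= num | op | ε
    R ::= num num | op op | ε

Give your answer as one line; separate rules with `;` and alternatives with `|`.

Nullable set = {R, U}.
ε ∉ L(G), so no ε-production is kept.

S ::= num | num op | num U | num R; U ::= num | op; R ::= num num | op op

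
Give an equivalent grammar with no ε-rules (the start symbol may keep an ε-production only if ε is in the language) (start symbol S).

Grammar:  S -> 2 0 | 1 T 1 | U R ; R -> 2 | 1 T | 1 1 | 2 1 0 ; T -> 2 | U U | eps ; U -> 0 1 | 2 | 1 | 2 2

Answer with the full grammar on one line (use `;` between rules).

Nullable nonterminals: {T}.
ε ∉ L(G), so no ε-production is kept.
Add the nullable-subset variants: S → 1 T 1 gives 1 T 1 | 1 1. R → 1 T gives 1 T | 1.

S -> 2 0 | 1 T 1 | 1 1 | U R; R -> 2 | 1 T | 1 | 1 1 | 2 1 0; T -> 2 | U U; U -> 0 1 | 2 | 1 | 2 2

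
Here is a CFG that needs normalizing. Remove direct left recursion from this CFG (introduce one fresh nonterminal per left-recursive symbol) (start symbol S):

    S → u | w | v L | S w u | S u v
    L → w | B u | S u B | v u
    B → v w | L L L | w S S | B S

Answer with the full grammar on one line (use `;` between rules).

S → u S' | w S' | v L S'; L → w | B u | S u B | v u; B → v w B' | L L L B' | w S S B'; S' → w u S' | u v S' | ε; B' → S B' | ε

S, B are directly left-recursive.
For S: α = {w u, u v}, β = {u, w, v L}. Rewrite as S → β S' and S' → α S' | ε.
For B: α = {S}, β = {v w, L L L, w S S}. Rewrite as B → β B' and B' → α B' | ε.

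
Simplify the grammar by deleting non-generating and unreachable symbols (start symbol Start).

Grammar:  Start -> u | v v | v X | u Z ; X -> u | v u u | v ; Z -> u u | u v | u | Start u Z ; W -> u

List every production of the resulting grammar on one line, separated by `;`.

Start -> u | v v | v X | u Z; X -> u | v u u | v; Z -> u u | u v | u | Start u Z

Generating nonterminals: {Start, W, X, Z}.
Reachable from Start after that: {Start, X, Z}.
Removed useless symbols: {W} and every production mentioning them.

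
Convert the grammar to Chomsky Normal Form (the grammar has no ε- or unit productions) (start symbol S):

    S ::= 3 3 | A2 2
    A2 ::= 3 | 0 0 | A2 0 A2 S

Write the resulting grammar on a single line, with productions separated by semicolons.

S ::= X1 X1 | A2 X2; A2 ::= 3 | X3 X3 | A2 Y1; X1 ::= 3; X2 ::= 2; X3 ::= 0; Y1 ::= X3 Y2; Y2 ::= A2 S

Introduce a nonterminal for each terminal appearing in a rule of length ≥ 2: X1 → 3, X2 → 2, X3 → 0.
Binarize each right-hand side of length ≥ 3 by chaining fresh nonterminals (Y1, Y2, …): affected rules were A2 → A2 X3 A2 S.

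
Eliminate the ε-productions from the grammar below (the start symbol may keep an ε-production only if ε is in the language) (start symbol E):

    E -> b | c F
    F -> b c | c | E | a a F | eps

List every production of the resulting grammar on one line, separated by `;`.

The nullable symbols are {F}.
ε ∉ L(G), so no ε-production is kept.
For each production, add variants omitting each subset of nullable occurrences: E → c F gives c F | c. F → a a F gives a a F | a a.

E -> b | c F | c; F -> b c | c | E | a a F | a a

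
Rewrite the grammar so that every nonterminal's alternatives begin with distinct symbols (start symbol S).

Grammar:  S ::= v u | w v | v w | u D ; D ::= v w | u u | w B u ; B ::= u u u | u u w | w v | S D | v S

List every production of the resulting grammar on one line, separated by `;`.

S has alternatives sharing prefix 'v': factor to S → v S' with S' → u | w.
B has alternatives sharing prefix 'u u': factor to B → u u B' with B' → u | w.

S ::= w v | u D | v S'; D ::= v w | u u | w B u; B ::= w v | S D | v S | u u B'; S' ::= u | w; B' ::= u | w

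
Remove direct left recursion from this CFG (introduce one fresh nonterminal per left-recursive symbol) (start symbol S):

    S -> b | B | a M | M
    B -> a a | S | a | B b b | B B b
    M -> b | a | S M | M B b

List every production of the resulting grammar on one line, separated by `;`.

S -> b | B | a M | M; B -> a a B' | S B' | a B'; M -> b M' | a M' | S M M'; B' -> b b B' | B b B' | eps; M' -> B b M' | eps

Directly left-recursive nonterminals: B, M.
For B: α = {b b, B b}, β = {a a, S, a}. Rewrite as B → β B' and B' → α B' | ε.
For M: α = {B b}, β = {b, a, S M}. Rewrite as M → β M' and M' → α M' | ε.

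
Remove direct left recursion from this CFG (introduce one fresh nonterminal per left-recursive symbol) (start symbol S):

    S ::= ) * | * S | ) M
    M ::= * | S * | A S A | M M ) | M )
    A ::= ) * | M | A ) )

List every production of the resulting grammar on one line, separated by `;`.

S ::= ) * | * S | ) M; M ::= * M' | S * M' | A S A M'; A ::= ) * A' | M A'; M' ::= M ) M' | ) M' | eps; A' ::= ) ) A' | eps

Left recursion appears on M, A.
For M: α = {M ), )}, β = {*, S *, A S A}. Rewrite as M → β M' and M' → α M' | ε.
For A: α = {) )}, β = {) *, M}. Rewrite as A → β A' and A' → α A' | ε.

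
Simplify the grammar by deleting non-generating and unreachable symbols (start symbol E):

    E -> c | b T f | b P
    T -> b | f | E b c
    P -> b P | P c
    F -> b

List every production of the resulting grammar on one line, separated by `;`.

Generating nonterminals: {E, F, T}.
Reachable from E after that: {E, T}.
Removed useless symbols: {F, P} and every production mentioning them.

E -> c | b T f; T -> b | f | E b c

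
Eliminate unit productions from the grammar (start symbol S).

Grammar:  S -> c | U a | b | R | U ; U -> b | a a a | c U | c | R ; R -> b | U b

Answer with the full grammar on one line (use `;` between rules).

S -> b | a a a | c U | c | U a | U b; U -> b | a a a | c U | c | U b; R -> b | U b

Unit pairs: S ⇒* {R, U}; U ⇒* {R}.
Replace each nonterminal's rules with the union of the non-unit rules of every nonterminal it unit-derives.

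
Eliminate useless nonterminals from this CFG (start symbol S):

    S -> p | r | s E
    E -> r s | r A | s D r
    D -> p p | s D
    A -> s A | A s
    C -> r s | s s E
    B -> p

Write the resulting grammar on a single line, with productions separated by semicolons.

Generating nonterminals: {B, C, D, E, S}.
Reachable from S after that: {D, E, S}.
Removed useless symbols: {A, B, C} and every production mentioning them.

S -> p | r | s E; E -> r s | s D r; D -> p p | s D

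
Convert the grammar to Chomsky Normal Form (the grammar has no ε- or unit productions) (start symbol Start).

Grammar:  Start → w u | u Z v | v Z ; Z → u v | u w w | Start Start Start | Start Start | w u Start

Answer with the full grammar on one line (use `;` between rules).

Introduce a nonterminal for each terminal appearing in a rule of length ≥ 2: X1 → w, X2 → u, X3 → v.
Binarize each right-hand side of length ≥ 3 by chaining fresh nonterminals (Y1, Y2, …): affected rules were Start → X2 Z X3; Z → X2 X1 X1; Z → Start Start Start; Z → X1 X2 Start.

Start → X1 X2 | X2 Y1 | X3 Z; Z → X2 X3 | X2 Y2 | Start Y3 | Start Start | X1 Y4; X1 → w; X2 → u; X3 → v; Y1 → Z X3; Y2 → X1 X1; Y3 → Start Start; Y4 → X2 Start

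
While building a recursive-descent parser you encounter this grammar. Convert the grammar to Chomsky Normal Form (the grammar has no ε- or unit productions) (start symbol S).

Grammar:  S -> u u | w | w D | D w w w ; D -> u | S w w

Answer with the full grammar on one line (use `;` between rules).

Introduce a nonterminal for each terminal appearing in a rule of length ≥ 2: X1 → u, X2 → w.
Binarize each right-hand side of length ≥ 3 by chaining fresh nonterminals (Y1, Y2, …): affected rules were S → D X2 X2 X2; D → S X2 X2.

S -> X1 X1 | w | X2 D | D Y1; D -> u | S Y3; X1 -> u; X2 -> w; Y1 -> X2 Y2; Y2 -> X2 X2; Y3 -> X2 X2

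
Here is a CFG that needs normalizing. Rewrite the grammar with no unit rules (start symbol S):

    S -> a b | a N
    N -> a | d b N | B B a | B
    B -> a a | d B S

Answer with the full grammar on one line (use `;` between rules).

Unit pairs: N ⇒* {B}.
For each unit pair (A, B), copy every non-unit production of B to A, then drop all unit productions.

S -> a b | a N; N -> a a | d B S | a | d b N | B B a; B -> a a | d B S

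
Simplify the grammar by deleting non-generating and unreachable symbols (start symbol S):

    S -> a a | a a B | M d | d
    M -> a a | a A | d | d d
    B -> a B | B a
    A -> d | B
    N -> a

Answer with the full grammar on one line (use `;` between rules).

Generating nonterminals: {A, M, N, S}.
Reachable from S after that: {A, M, S}.
Removed useless symbols: {B, N} and every production mentioning them.

S -> a a | M d | d; M -> a a | a A | d | d d; A -> d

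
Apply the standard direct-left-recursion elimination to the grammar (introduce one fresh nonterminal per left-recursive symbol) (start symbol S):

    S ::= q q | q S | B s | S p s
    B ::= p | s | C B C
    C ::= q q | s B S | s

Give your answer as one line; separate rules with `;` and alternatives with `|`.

S ::= q q S' | q S S' | B s S'; B ::= p | s | C B C; C ::= q q | s B S | s; S' ::= p s S' | eps

Directly left-recursive nonterminal: S.
For S: α = {p s}, β = {q q, q S, B s}. Rewrite as S → β S' and S' → α S' | ε.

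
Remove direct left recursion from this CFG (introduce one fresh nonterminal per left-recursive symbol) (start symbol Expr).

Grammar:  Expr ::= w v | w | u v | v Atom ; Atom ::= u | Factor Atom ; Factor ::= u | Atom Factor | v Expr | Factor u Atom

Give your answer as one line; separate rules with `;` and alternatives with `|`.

Expr ::= w v | w | u v | v Atom; Atom ::= u | Factor Atom; Factor ::= u Factor1 | Atom Factor Factor1 | v Expr Factor1; Factor1 ::= u Atom Factor1 | eps

Left recursion appears on Factor.
For Factor: α = {u Atom}, β = {u, Atom Factor, v Expr}. Rewrite as Factor → β Factor1 and Factor1 → α Factor1 | ε.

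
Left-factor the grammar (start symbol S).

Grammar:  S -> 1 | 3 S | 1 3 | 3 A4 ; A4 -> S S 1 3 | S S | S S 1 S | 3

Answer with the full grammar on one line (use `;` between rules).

S has alternatives sharing prefix '1': factor to S → 1 S' with S' → ε | 3.
S has alternatives sharing prefix '3': factor to S → 3 S'' with S'' → S | A4.
A4 has alternatives sharing prefix 'S S': factor to A4 → S S A4' with A4' → 1 3 | ε | 1 S.
A4' has alternatives sharing prefix '1': factor to A4' → 1 A4'' with A4'' → 3 | S.

S -> 1 S' | 3 S''; A4 -> 3 | S S A4'; S' -> ε | 3; S'' -> S | A4; A4' -> ε | 1 A4''; A4'' -> 3 | S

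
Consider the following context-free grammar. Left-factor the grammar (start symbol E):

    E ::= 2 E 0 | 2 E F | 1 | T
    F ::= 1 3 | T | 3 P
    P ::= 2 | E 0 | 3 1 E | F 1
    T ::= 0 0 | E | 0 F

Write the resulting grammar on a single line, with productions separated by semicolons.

E ::= 1 | T | 2 E E'; F ::= 1 3 | T | 3 P; P ::= 2 | E 0 | 3 1 E | F 1; T ::= E | 0 T'; E' ::= 0 | F; T' ::= 0 | F

E has alternatives sharing prefix '2 E': factor to E → 2 E E' with E' → 0 | F.
T has alternatives sharing prefix '0': factor to T → 0 T' with T' → 0 | F.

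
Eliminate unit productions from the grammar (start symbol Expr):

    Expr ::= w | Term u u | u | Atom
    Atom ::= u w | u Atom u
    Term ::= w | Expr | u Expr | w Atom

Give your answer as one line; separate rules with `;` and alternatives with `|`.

Unit pairs: Expr ⇒* {Atom}; Term ⇒* {Atom, Expr}.
For each unit pair (A, B), copy every non-unit production of B to A, then drop all unit productions.

Expr ::= u w | u Atom u | w | Term u u | u; Atom ::= u w | u Atom u; Term ::= w | u Expr | w Atom | u w | u Atom u | Term u u | u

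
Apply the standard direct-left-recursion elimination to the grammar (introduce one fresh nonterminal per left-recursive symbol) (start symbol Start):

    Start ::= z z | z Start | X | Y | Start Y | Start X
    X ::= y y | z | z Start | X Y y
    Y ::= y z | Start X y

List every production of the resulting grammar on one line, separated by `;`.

Start ::= z z Start1 | z Start Start1 | X Start1 | Y Start1; X ::= y y X1 | z X1 | z Start X1; Y ::= y z | Start X y; Start1 ::= Y Start1 | X Start1 | epsilon; X1 ::= Y y X1 | epsilon

Left recursion appears on Start, X.
For Start: α = {Y, X}, β = {z z, z Start, X, Y}. Rewrite as Start → β Start1 and Start1 → α Start1 | ε.
For X: α = {Y y}, β = {y y, z, z Start}. Rewrite as X → β X1 and X1 → α X1 | ε.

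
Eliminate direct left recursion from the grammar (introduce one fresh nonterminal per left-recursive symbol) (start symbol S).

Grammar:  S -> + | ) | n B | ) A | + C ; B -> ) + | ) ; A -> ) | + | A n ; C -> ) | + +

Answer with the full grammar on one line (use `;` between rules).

S -> + | ) | n B | ) A | + C; B -> ) + | ); A -> ) A' | + A'; C -> ) | + +; A' -> n A' | ε

Directly left-recursive nonterminal: A.
For A: α = {n}, β = {), +}. Rewrite as A → β A' and A' → α A' | ε.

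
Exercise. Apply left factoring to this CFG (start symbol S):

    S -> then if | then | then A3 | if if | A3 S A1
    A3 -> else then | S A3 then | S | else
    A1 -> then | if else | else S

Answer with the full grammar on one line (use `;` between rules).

S has alternatives sharing prefix 'then': factor to S → then S' with S' → if | ε | A3.
A3 has alternatives sharing prefix 'else': factor to A3 → else A3' with A3' → then | ε.
A3 has alternatives sharing prefix 'S': factor to A3 → S A3'' with A3'' → A3 then | ε.

S -> if if | A3 S A1 | then S'; A3 -> else A3' | S A3''; A1 -> then | if else | else S; S' -> if | ε | A3; A3' -> then | ε; A3'' -> A3 then | ε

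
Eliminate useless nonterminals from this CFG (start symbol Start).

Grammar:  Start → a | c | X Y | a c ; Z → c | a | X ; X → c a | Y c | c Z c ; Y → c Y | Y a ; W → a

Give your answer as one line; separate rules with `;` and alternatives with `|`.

Start → a | c | a c

Generating nonterminals: {Start, W, X, Z}.
Reachable from Start after that: {Start}.
Removed useless symbols: {W, X, Y, Z} and every production mentioning them.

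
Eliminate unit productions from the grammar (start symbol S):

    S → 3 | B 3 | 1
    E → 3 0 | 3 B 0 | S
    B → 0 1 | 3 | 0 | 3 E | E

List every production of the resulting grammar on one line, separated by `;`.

S → 3 | B 3 | 1; E → 3 0 | 3 B 0 | 3 | B 3 | 1; B → 0 1 | 3 | 0 | 3 E | 3 0 | 3 B 0 | B 3 | 1

Unit pairs: B ⇒* {E, S}; E ⇒* {S}.
For each unit pair (A, B), copy every non-unit production of B to A, then drop all unit productions.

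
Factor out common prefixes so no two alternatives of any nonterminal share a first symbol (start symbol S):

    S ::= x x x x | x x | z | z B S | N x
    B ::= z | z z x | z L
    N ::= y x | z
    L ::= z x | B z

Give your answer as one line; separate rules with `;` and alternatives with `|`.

S ::= N x | x x S' | z S''; B ::= z B'; N ::= y x | z; L ::= z x | B z; S' ::= x x | epsilon; S'' ::= epsilon | B S; B' ::= epsilon | z x | L

S has alternatives sharing prefix 'x x': factor to S → x x S' with S' → x x | ε.
S has alternatives sharing prefix 'z': factor to S → z S'' with S'' → ε | B S.
B has alternatives sharing prefix 'z': factor to B → z B' with B' → ε | z x | L.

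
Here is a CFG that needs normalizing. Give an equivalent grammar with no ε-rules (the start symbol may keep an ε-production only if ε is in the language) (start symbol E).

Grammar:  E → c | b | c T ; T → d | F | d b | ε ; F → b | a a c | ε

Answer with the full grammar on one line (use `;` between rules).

E → c | b | c T; T → d | F | d b; F → b | a a c

Nullable set = {F, T}.
ε ∉ L(G), so no ε-production is kept.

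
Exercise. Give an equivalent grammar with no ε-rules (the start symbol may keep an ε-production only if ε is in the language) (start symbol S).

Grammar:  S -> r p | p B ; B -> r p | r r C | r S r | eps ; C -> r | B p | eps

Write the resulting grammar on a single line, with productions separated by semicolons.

Nullable set = {B, C}.
ε ∉ L(G), so no ε-production is kept.
Add the nullable-subset variants: S → p B gives p B | p. B → r r C gives r r C | r r. C → B p gives B p | p.

S -> r p | p B | p; B -> r p | r r C | r r | r S r; C -> r | B p | p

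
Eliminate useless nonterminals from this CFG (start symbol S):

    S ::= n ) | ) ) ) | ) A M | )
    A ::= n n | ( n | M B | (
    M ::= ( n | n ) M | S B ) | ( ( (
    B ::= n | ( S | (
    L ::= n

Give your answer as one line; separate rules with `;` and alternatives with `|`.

Generating nonterminals: {A, B, L, M, S}.
Reachable from S after that: {A, B, M, S}.
Removed useless symbols: {L} and every production mentioning them.

S ::= n ) | ) ) ) | ) A M | ); A ::= n n | ( n | M B | (; M ::= ( n | n ) M | S B ) | ( ( (; B ::= n | ( S | (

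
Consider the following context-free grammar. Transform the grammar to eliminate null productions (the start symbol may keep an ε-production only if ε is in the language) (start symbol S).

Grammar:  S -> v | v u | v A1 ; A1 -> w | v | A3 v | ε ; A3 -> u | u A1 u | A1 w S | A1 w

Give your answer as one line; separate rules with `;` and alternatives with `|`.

S -> v | v u | v A1; A1 -> w | v | A3 v; A3 -> u | u A1 u | u u | A1 w S | w S | A1 w | w

Nullable nonterminals: {A1}.
ε ∉ L(G), so no ε-production is kept.
Expand every rule over subsets of its nullable positions: A3 → u A1 u gives u A1 u | u u. A3 → A1 w S gives A1 w S | w S. A3 → A1 w gives A1 w | w.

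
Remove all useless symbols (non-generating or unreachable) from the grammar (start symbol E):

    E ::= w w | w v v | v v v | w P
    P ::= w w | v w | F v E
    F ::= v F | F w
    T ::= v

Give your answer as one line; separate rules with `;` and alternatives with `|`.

Generating nonterminals: {E, P, T}.
Reachable from E after that: {E, P}.
Removed useless symbols: {F, T} and every production mentioning them.

E ::= w w | w v v | v v v | w P; P ::= w w | v w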